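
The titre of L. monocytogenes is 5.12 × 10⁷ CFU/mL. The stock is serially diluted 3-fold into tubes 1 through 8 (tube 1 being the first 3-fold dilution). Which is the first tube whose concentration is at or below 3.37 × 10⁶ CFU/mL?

tube 3

Tube n has concentration 5.12 × 10⁷ CFU/mL / 3ⁿ.
Need 3ⁿ ≥ 5.12 × 10⁷ CFU/mL / 3.37 × 10⁶ CFU/mL = 15.2, so n ≥ 2.48.
First such tube: n = 3.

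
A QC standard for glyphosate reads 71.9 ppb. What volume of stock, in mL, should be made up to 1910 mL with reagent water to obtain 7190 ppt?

191 mL

7190 ppt = 7.19 ppb.
V₁ = C₂V₂/C₁ = 7.19 × 1910 / 71.9 = 191 mL.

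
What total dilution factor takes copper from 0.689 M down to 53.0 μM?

1.30 × 10⁴

Factor = C₀/C_target = 0.689 M / 53.0 μM = 1.30 × 10⁴.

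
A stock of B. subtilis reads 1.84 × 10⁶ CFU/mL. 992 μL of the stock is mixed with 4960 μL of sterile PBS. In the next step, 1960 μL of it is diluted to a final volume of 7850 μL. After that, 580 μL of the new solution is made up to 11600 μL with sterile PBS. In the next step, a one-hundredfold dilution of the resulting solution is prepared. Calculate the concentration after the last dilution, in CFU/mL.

38.3 CFU/mL

Overall dilution factor = 6 × 4.005 × 20 × 100 = 4.81 × 10⁴.
1.84 × 10⁶ CFU/mL / 4.81 × 10⁴ = 38.3 CFU/mL.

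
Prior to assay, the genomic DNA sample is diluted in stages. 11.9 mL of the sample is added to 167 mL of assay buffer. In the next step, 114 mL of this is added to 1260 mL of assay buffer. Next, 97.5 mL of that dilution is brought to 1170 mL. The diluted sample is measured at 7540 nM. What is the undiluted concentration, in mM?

16.4 mM

Overall dilution factor = 15.03 × 12.05 × 12 = 2174.
Original = 7540 nM × 2174 = 1.64 × 10⁷ nM = 16.4 mM.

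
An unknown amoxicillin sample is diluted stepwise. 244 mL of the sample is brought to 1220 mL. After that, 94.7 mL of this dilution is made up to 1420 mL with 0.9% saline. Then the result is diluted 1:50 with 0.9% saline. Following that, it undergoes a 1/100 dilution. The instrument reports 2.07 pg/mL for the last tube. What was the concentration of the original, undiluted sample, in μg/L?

Overall dilution factor = 5 × 14.99 × 50 × 100 = 3.75 × 10⁵.
Original = 2.07 pg/mL × 3.75 × 10⁵ = 7.76 × 10⁵ pg/mL = 776 μg/L.

776 μg/L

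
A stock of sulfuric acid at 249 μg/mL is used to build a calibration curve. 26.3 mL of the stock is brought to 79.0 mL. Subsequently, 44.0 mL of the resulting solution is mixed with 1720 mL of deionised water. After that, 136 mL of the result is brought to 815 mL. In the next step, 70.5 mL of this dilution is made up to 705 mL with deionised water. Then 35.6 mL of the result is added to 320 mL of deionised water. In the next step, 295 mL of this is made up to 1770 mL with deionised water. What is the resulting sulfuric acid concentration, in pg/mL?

Overall dilution factor = 3.004 × 40.09 × 5.993 × 10 × 9.989 × 6 = 4.33 × 10⁵.
249 μg/mL / 4.33 × 10⁵ = 5.76 × 10⁻⁴ μg/mL = 576 pg/mL.

576 pg/mL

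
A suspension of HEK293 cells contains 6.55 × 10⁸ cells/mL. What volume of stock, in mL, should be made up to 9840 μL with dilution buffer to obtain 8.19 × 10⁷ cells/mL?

V₁ = C₂V₂/C₁ = 8.19 × 10⁷ × 9840 / 6.55 × 10⁸ = 1230 μL = 1.23 mL.

1.23 mL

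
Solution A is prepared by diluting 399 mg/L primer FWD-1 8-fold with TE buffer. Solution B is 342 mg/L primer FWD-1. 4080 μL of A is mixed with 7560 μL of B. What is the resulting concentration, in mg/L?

240 mg/L

C_A = 399 mg/L / 8 = 49.9 mg/L.
C_mix = (C_A·V_A + C_B·V_B)/(V_A + V_B) = (49.9×4080 + 342×7560) / 11640 = 240 mg/L.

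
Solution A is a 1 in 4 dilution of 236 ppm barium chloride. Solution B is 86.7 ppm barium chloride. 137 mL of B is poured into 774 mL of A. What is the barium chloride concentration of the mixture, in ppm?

C_A = 236 ppm / 4 = 59.0 ppm.
C_mix = (C_A·V_A + C_B·V_B)/(V_A + V_B) = (59.0×774 + 86.7×137) / 911.0 = 63.2 ppm.

63.2 ppm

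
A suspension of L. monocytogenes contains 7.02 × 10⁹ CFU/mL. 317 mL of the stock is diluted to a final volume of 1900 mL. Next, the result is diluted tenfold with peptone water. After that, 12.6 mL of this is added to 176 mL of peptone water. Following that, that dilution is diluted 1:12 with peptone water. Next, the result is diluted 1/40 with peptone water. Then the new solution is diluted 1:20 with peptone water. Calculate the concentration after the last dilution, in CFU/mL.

815 CFU/mL

Overall dilution factor = 5.994 × 10 × 14.97 × 12 × 40 × 20 = 8.61 × 10⁶.
7.02 × 10⁹ CFU/mL / 8.61 × 10⁶ = 815 CFU/mL.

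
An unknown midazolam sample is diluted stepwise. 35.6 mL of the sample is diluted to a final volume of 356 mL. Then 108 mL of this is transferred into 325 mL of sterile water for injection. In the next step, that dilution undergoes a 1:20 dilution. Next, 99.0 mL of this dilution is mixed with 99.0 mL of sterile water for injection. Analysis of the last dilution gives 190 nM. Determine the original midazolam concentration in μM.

Overall dilution factor = 10 × 4.009 × 20 × 2 = 1604.
Original = 190 nM × 1604 = 3.05 × 10⁵ nM = 305 μM.

305 μM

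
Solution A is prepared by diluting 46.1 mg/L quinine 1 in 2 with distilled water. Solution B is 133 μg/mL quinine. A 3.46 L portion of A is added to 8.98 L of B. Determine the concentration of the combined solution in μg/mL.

102 μg/mL

C_A = 46.1 mg/L / 2 = 23.1 mg/L.
C_B = 133 μg/mL = 133 mg/L.
C_mix = (C_A·V_A + C_B·V_B)/(V_A + V_B) = (23.1×3.46 + 133×8.98) / 12.44 = 102 mg/L = 102 μg/mL.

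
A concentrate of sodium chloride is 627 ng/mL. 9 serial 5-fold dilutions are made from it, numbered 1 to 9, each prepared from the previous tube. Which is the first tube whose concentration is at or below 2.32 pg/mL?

tube 8

Tube n has concentration 627 ng/mL / 5ⁿ.
Need 5ⁿ ≥ 627 ng/mL / 2.32 pg/mL = 2.70 × 10⁵, so n ≥ 7.77.
First such tube: n = 8.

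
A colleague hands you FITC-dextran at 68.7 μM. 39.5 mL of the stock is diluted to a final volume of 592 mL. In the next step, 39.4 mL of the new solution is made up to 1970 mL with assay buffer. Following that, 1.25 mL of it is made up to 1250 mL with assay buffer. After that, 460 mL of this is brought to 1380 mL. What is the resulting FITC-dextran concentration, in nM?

0.0306 nM

Overall dilution factor = 14.99 × 50 × 1000 × 3 = 2.25 × 10⁶.
68.7 μM / 2.25 × 10⁶ = 3.06 × 10⁻⁵ μM = 0.0306 nM.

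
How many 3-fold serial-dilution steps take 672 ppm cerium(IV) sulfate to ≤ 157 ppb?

8

Need 3ⁿ ≥ 4280, so n ≥ log(4280)/log(3) = 7.61.
Minimum whole steps: n = 8.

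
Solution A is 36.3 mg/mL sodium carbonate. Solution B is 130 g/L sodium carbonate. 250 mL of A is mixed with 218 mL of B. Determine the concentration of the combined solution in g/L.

C_B = 130 g/L = 130 mg/mL.
C_mix = (C_A·V_A + C_B·V_B)/(V_A + V_B) = (36.3×250 + 130×218) / 468.0 = 79.9 mg/mL = 79.9 g/L.

79.9 g/L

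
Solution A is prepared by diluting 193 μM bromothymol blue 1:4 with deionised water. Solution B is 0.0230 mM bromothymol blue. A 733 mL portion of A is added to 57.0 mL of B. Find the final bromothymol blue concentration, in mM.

C_A = 193 μM / 4 = 48.2 μM.
C_B = 0.0230 mM = 23.0 μM.
C_mix = (C_A·V_A + C_B·V_B)/(V_A + V_B) = (48.2×733 + 23.0×57.0) / 790.0 = 46.4 μM = 0.0464 mM.

0.0464 mM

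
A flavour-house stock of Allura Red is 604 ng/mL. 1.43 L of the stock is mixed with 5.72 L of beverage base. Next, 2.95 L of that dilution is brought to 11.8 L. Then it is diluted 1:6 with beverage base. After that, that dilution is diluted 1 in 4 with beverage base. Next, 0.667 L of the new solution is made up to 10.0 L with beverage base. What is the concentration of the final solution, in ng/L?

Overall dilution factor = 5 × 4 × 6 × 4 × 14.99 = 7196.
604 ng/mL / 7196 = 0.0839 ng/mL = 83.9 ng/L.

83.9 ng/L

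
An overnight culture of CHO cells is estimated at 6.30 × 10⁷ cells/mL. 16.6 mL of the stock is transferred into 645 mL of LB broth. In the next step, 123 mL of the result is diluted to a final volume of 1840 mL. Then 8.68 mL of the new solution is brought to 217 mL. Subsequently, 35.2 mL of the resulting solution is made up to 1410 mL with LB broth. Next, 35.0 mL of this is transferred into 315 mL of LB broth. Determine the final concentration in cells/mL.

10.6 cells/mL

Overall dilution factor = 39.86 × 14.96 × 25 × 40.06 × 10 = 5.97 × 10⁶.
6.30 × 10⁷ cells/mL / 5.97 × 10⁶ = 10.6 cells/mL.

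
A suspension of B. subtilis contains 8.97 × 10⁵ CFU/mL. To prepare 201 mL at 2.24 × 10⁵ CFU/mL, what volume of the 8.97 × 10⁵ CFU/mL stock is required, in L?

0.0502 L

V₁ = C₂V₂/C₁ = 2.24 × 10⁵ × 201 / 8.97 × 10⁵ = 50.2 mL = 0.0502 L.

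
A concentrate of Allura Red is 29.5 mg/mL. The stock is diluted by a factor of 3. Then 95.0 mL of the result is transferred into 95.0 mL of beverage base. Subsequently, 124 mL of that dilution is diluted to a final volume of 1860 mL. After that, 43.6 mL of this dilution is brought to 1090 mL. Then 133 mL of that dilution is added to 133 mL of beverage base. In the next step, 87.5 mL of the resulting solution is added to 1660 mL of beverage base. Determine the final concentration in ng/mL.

Overall dilution factor = 3 × 2 × 15 × 25 × 2 × 19.97 = 8.99 × 10⁴.
29.5 mg/mL / 8.99 × 10⁴ = 3.28 × 10⁻⁴ mg/mL = 328 ng/mL.

328 ng/mL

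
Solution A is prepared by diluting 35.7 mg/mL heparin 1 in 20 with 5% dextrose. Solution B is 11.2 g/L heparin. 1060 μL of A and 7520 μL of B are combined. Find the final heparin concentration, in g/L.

C_A = 35.7 mg/mL / 20 = 1.79 mg/mL.
C_B = 11.2 g/L = 11.2 mg/mL.
C_mix = (C_A·V_A + C_B·V_B)/(V_A + V_B) = (1.79×1060 + 11.2×7520) / 8580 = 10.0 mg/mL = 10.0 g/L.

10.0 g/L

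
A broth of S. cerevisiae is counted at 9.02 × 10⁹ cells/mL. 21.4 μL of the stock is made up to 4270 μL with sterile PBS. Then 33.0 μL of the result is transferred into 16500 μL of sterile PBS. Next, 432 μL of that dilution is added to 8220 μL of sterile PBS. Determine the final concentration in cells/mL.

Overall dilution factor = 199.5 × 501 × 20.03 = 2.00 × 10⁶.
9.02 × 10⁹ cells/mL / 2.00 × 10⁶ = 4510 cells/mL.

4510 cells/mL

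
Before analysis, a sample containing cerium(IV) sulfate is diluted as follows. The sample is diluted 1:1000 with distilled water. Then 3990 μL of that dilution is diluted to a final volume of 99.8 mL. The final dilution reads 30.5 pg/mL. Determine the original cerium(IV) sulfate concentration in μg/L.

Overall dilution factor = 1000 × 25.01 = 2.50 × 10⁴.
Original = 30.5 pg/mL × 2.50 × 10⁴ = 7.63 × 10⁵ pg/mL = 763 μg/L.

763 μg/L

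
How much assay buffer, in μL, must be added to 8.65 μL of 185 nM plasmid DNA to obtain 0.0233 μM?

60.0 μL

0.0233 μM = 23.3 nM.
V₂ = C₁V₁/C₂ = 185 × 8.65 / 23.3 = 68.7 μL.
Diluent to add = V₂ − V₁ = 68.7 − 8.65 = 60.0 μL.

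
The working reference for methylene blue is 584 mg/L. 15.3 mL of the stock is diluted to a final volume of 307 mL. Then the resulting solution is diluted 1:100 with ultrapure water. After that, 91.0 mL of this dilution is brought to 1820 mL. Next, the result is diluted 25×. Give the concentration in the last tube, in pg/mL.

Overall dilution factor = 20.07 × 100 × 20 × 25 = 1.00 × 10⁶.
584 mg/L / 1.00 × 10⁶ = 5.82 × 10⁻⁴ mg/L = 582 pg/mL.

582 pg/mL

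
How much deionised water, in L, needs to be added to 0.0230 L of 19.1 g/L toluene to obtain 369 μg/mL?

1.17 L

369 μg/mL = 0.369 g/L.
V₂ = C₁V₁/C₂ = 19.1 × 0.0230 / 0.369 = 1.19 L.
Diluent to add = V₂ − V₁ = 1.19 − 0.0230 = 1.17 L.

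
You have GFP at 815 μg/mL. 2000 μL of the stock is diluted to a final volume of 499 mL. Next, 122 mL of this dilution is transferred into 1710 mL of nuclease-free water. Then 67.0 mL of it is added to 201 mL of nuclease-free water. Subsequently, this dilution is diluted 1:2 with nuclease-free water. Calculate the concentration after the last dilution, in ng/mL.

Overall dilution factor = 249.5 × 15.02 × 4 × 2 = 3.00 × 10⁴.
815 μg/mL / 3.00 × 10⁴ = 0.0272 μg/mL = 27.2 ng/mL.

27.2 ng/mL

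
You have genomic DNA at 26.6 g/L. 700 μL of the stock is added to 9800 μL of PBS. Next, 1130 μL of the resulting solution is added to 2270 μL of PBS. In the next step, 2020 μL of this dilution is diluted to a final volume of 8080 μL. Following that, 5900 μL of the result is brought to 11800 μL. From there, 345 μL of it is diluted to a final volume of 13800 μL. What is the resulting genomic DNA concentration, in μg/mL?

Overall dilution factor = 15 × 3.009 × 4 × 2 × 40 = 1.44 × 10⁴.
26.6 g/L / 1.44 × 10⁴ = 1.84 × 10⁻³ g/L = 1.84 μg/mL.

1.84 μg/mL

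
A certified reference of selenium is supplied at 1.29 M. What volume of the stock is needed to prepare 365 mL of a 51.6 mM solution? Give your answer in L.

0.0146 L

51.6 mM = 0.0516 M.
V₁ = C₂V₂/C₁ = 0.0516 × 365 / 1.29 = 14.6 mL = 0.0146 L.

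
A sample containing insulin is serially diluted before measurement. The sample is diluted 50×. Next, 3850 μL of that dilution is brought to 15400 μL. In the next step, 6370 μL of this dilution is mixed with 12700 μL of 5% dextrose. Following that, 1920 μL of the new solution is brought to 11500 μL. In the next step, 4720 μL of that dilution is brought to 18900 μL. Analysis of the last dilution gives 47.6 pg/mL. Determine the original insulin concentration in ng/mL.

Overall dilution factor = 50 × 4 × 2.994 × 5.990 × 4.004 = 1.44 × 10⁴.
Original = 47.6 pg/mL × 1.44 × 10⁴ = 6.84 × 10⁵ pg/mL = 684 ng/mL.

684 ng/mL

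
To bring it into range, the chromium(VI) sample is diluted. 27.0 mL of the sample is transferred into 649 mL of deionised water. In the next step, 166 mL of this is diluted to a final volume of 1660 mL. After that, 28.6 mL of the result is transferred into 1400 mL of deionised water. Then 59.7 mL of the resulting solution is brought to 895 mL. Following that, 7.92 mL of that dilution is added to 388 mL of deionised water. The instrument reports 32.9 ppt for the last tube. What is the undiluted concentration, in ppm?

308 ppm

Overall dilution factor = 25.04 × 10 × 49.95 × 14.99 × 49.99 = 9.37 × 10⁶.
Original = 32.9 ppt × 9.37 × 10⁶ = 3.08 × 10⁸ ppt = 308 ppm.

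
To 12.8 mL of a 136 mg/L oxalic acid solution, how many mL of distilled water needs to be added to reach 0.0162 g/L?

0.0162 g/L = 16.2 mg/L.
V₂ = C₁V₁/C₂ = 136 × 12.8 / 16.2 = 107 mL.
Diluent to add = V₂ − V₁ = 107 − 12.8 = 94.7 mL.

94.7 mL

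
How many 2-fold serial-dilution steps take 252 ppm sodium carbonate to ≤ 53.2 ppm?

Need 2ⁿ ≥ 4.74, so n ≥ log(4.74)/log(2) = 2.24.
Minimum whole steps: n = 3.

3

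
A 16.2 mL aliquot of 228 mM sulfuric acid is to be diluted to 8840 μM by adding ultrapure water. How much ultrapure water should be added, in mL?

402 mL

8840 μM = 8.84 mM.
V₂ = C₁V₁/C₂ = 228 × 16.2 / 8.84 = 418 mL.
Diluent to add = V₂ − V₁ = 418 − 16.2 = 402 mL.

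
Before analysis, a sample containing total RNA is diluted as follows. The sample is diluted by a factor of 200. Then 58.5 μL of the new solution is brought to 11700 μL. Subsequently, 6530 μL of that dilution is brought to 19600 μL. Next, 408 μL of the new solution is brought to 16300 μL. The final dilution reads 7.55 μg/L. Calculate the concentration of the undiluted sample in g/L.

Overall dilution factor = 200 × 200 × 3.002 × 39.95 = 4.80 × 10⁶.
Original = 7.55 μg/L × 4.80 × 10⁶ = 3.62 × 10⁷ μg/L = 36.2 g/L.

36.2 g/L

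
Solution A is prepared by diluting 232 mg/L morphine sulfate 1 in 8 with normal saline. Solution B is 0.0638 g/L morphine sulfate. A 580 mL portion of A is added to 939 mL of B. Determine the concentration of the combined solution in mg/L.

50.5 mg/L

C_A = 232 mg/L / 8 = 29.0 mg/L.
C_B = 0.0638 g/L = 63.8 mg/L.
C_mix = (C_A·V_A + C_B·V_B)/(V_A + V_B) = (29.0×580 + 63.8×939) / 1519 = 50.5 mg/L.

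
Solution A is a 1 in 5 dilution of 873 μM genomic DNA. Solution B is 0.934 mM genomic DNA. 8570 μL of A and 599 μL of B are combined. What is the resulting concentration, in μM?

C_A = 873 μM / 5 = 175 μM.
C_B = 0.934 mM = 934 μM.
C_mix = (C_A·V_A + C_B·V_B)/(V_A + V_B) = (175×8570 + 934×599) / 9169 = 224 μM.

224 μM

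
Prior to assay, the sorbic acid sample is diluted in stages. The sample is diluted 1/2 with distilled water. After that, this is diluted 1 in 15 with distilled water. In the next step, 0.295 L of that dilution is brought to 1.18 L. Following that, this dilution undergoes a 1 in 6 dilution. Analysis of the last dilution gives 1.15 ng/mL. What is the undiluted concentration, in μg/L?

828 μg/L

Overall dilution factor = 2 × 15 × 4 × 6 = 720.
Original = 1.15 ng/mL × 720 = 828 ng/mL = 828 μg/L.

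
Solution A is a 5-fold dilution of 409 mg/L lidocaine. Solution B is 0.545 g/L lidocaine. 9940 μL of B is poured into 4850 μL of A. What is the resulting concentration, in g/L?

0.393 g/L

C_A = 409 mg/L / 5 = 81.8 mg/L.
C_B = 0.545 g/L = 545 mg/L.
C_mix = (C_A·V_A + C_B·V_B)/(V_A + V_B) = (81.8×4850 + 545×9940) / 14790 = 393 mg/L = 0.393 g/L.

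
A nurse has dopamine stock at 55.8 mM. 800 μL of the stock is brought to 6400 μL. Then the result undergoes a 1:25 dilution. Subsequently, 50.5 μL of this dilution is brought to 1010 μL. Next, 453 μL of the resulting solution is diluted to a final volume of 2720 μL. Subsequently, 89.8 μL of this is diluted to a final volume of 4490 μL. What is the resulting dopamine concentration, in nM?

46.5 nM

Overall dilution factor = 8 × 25 × 20 × 6.004 × 50 = 1.20 × 10⁶.
55.8 mM / 1.20 × 10⁶ = 4.65 × 10⁻⁵ mM = 46.5 nM.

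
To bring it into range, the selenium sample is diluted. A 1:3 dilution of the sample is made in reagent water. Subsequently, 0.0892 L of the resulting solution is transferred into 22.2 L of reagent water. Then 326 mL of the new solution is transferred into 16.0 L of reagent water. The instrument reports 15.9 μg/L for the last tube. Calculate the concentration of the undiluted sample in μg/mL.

Overall dilution factor = 3 × 249.9 × 50.08 = 3.75 × 10⁴.
Original = 15.9 μg/L × 3.75 × 10⁴ = 5.97 × 10⁵ μg/L = 597 μg/mL.

597 μg/mL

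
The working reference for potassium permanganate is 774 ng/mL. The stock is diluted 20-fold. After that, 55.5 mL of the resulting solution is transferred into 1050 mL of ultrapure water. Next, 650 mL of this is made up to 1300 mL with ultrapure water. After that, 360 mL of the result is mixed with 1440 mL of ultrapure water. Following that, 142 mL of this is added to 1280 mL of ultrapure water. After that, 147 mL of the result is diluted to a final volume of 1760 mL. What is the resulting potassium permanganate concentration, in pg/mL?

1.62 pg/mL

Overall dilution factor = 20 × 19.92 × 2 × 5 × 10.01 × 11.97 = 4.78 × 10⁵.
774 ng/mL / 4.78 × 10⁵ = 1.62 × 10⁻³ ng/mL = 1.62 pg/mL.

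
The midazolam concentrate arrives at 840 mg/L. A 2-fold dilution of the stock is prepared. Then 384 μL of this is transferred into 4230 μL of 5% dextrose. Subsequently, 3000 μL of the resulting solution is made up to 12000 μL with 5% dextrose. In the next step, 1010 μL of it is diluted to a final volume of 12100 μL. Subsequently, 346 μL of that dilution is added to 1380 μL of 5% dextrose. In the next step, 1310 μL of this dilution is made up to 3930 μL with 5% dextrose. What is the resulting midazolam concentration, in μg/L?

48.7 μg/L

Overall dilution factor = 2 × 12.02 × 4 × 11.98 × 4.988 × 3 = 1.72 × 10⁴.
840 mg/L / 1.72 × 10⁴ = 0.0487 mg/L = 48.7 μg/L.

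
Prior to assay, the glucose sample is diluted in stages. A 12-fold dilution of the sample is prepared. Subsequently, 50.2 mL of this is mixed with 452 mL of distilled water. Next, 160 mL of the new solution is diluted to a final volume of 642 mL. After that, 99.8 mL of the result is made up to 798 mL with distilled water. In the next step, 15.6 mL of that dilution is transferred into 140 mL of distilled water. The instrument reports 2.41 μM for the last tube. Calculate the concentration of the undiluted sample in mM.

92.6 mM

Overall dilution factor = 12 × 10.00 × 4.013 × 7.996 × 9.974 = 3.84 × 10⁴.
Original = 2.41 μM × 3.84 × 10⁴ = 9.26 × 10⁴ μM = 92.6 mM.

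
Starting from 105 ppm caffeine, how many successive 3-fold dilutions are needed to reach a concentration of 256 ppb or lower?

Need 3ⁿ ≥ 410, so n ≥ log(410)/log(3) = 5.48.
Minimum whole steps: n = 6.

6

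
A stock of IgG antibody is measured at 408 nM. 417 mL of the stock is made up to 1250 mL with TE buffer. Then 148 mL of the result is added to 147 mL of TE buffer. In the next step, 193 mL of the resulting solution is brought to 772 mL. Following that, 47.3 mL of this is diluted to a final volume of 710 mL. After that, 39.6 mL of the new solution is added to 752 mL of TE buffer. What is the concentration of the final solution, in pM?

56.9 pM

Overall dilution factor = 2.998 × 1.993 × 4 × 15.01 × 19.99 = 7171.
408 nM / 7171 = 0.0569 nM = 56.9 pM.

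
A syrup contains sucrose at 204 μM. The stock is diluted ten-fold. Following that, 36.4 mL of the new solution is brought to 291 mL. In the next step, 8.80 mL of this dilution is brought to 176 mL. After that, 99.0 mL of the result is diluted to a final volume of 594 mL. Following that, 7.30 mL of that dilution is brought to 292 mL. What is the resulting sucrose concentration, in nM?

0.532 nM

Overall dilution factor = 10 × 7.995 × 20 × 6 × 40 = 3.84 × 10⁵.
204 μM / 3.84 × 10⁵ = 5.32 × 10⁻⁴ μM = 0.532 nM.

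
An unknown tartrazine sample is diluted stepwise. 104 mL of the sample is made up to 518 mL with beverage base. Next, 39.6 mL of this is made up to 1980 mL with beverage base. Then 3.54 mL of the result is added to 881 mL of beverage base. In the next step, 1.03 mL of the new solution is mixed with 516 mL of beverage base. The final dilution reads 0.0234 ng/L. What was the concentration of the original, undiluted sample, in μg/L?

731 μg/L

Overall dilution factor = 4.981 × 50 × 249.9 × 502.0 = 3.12 × 10⁷.
Original = 0.0234 ng/L × 3.12 × 10⁷ = 7.31 × 10⁵ ng/L = 731 μg/L.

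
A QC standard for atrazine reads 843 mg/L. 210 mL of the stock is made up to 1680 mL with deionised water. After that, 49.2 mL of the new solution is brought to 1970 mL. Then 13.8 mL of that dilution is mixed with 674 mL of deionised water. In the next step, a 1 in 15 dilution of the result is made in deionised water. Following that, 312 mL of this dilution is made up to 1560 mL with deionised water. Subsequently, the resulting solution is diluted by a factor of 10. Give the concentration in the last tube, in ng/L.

70.4 ng/L

Overall dilution factor = 8 × 40.04 × 49.84 × 15 × 5 × 10 = 1.20 × 10⁷.
843 mg/L / 1.20 × 10⁷ = 7.04 × 10⁻⁵ mg/L = 70.4 ng/L.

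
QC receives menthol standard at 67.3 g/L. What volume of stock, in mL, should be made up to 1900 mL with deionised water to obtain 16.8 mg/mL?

474 mL

16.8 mg/mL = 16.8 g/L.
V₁ = C₂V₂/C₁ = 16.8 × 1900 / 67.3 = 474 mL.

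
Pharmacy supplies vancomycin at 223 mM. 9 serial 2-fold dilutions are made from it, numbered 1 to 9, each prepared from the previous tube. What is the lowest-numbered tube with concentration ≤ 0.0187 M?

tube 4

Tube n has concentration 223 mM / 2ⁿ.
Need 2ⁿ ≥ 223 mM / 0.0187 M = 11.9, so n ≥ 3.58.
First such tube: n = 4.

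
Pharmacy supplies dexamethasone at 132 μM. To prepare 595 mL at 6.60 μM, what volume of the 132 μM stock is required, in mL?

V₁ = C₂V₂/C₁ = 6.60 × 595 / 132 = 29.8 mL.

29.8 mL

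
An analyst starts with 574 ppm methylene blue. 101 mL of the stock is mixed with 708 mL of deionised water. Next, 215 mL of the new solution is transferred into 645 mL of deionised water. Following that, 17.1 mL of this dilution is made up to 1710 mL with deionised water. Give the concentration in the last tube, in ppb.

Overall dilution factor = 8.010 × 4 × 100 = 3204.
574 ppm / 3204 = 0.179 ppm = 179 ppb.

179 ppb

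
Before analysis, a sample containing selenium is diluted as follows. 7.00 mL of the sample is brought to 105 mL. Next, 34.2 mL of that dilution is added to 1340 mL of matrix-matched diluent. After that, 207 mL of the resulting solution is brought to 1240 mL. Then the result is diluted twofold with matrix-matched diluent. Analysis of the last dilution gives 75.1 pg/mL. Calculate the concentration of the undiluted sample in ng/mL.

Overall dilution factor = 15 × 40.18 × 5.990 × 2 = 7221.
Original = 75.1 pg/mL × 7221 = 5.42 × 10⁵ pg/mL = 542 ng/mL.

542 ng/mL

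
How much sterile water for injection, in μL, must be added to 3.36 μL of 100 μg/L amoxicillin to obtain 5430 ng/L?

5430 ng/L = 5.43 μg/L.
V₂ = C₁V₁/C₂ = 100 × 3.36 / 5.43 = 61.9 μL.
Diluent to add = V₂ − V₁ = 61.9 − 3.36 = 58.5 μL.

58.5 μL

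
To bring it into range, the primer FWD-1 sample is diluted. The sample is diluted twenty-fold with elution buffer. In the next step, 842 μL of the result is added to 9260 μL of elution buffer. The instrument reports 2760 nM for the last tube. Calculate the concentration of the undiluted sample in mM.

Overall dilution factor = 20 × 12.00 = 240.
Original = 2760 nM × 240 = 6.62 × 10⁵ nM = 0.662 mM.

0.662 mM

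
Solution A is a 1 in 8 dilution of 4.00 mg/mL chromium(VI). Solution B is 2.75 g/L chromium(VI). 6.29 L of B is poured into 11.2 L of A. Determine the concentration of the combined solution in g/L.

C_A = 4.00 mg/mL / 8 = 0.500 mg/mL.
C_B = 2.75 g/L = 2.75 mg/mL.
C_mix = (C_A·V_A + C_B·V_B)/(V_A + V_B) = (0.500×11.2 + 2.75×6.29) / 17.49 = 1.31 mg/mL = 1.31 g/L.

1.31 g/L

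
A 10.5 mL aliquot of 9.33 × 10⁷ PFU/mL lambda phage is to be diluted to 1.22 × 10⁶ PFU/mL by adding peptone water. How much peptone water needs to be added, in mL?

V₂ = C₁V₁/C₂ = 9.33 × 10⁷ × 10.5 / 1.22 × 10⁶ = 803 mL.
Diluent to add = V₂ − V₁ = 803 − 10.5 = 792 mL.

792 mL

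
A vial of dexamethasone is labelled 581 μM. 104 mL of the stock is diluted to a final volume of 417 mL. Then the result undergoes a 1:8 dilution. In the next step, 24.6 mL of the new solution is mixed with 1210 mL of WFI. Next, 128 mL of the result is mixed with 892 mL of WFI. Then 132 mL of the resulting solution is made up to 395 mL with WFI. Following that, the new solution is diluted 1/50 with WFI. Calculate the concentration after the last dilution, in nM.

0.303 nM

Overall dilution factor = 4.010 × 8 × 50.19 × 7.969 × 2.992 × 50 = 1.92 × 10⁶.
581 μM / 1.92 × 10⁶ = 3.03 × 10⁻⁴ μM = 0.303 nM.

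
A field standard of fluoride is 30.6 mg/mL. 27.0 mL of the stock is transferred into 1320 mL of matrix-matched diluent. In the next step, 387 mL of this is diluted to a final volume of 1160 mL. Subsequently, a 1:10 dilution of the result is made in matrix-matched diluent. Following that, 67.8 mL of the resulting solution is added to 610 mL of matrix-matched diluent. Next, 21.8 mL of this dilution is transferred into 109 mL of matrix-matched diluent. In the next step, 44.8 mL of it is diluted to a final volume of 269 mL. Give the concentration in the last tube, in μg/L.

56.8 μg/L

Overall dilution factor = 49.89 × 2.997 × 10 × 9.997 × 6 × 6.004 = 5.39 × 10⁵.
30.6 mg/mL / 5.39 × 10⁵ = 5.68 × 10⁻⁵ mg/mL = 56.8 μg/L.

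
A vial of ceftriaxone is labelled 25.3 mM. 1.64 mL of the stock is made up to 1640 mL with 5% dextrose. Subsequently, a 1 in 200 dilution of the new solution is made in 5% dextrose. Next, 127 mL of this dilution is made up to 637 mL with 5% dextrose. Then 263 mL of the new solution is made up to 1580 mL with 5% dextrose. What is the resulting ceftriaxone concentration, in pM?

Overall dilution factor = 1000 × 200 × 5.016 × 6.008 = 6.03 × 10⁶.
25.3 mM / 6.03 × 10⁶ = 4.20 × 10⁻⁶ mM = 4200 pM.

4200 pM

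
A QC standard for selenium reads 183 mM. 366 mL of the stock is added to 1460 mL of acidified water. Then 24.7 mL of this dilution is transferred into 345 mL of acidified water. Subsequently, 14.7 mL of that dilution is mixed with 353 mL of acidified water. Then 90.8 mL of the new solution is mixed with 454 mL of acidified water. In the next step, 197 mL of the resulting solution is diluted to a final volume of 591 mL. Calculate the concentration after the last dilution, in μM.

Overall dilution factor = 4.989 × 14.97 × 25.01 × 6 × 3 = 3.36 × 10⁴.
183 mM / 3.36 × 10⁴ = 5.44 × 10⁻³ mM = 5.44 μM.

5.44 μM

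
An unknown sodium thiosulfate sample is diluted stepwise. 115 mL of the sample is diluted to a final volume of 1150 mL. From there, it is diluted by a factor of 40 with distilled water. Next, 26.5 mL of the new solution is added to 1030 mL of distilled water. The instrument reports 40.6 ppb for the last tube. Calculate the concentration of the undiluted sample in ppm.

Overall dilution factor = 10 × 40 × 39.87 = 1.59 × 10⁴.
Original = 40.6 ppb × 1.59 × 10⁴ = 6.47 × 10⁵ ppb = 647 ppm.

647 ppm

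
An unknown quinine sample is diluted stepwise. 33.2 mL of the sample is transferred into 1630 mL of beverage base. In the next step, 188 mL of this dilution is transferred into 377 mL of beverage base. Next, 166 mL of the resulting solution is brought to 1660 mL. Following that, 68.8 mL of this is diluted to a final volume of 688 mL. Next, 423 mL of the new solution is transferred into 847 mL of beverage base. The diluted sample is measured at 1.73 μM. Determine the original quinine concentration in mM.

Overall dilution factor = 50.10 × 3.005 × 10 × 10 × 3.002 = 4.52 × 10⁴.
Original = 1.73 μM × 4.52 × 10⁴ = 7.82 × 10⁴ μM = 78.2 mM.

78.2 mM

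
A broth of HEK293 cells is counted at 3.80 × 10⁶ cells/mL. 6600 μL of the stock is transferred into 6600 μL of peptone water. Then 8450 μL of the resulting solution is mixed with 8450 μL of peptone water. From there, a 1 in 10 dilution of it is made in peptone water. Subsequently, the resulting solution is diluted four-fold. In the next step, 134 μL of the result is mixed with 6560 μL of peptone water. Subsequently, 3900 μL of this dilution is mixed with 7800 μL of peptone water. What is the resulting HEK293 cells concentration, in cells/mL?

158 cells/mL

Overall dilution factor = 2 × 2 × 10 × 4 × 49.96 × 3 = 2.40 × 10⁴.
3.80 × 10⁶ cells/mL / 2.40 × 10⁴ = 158 cells/mL.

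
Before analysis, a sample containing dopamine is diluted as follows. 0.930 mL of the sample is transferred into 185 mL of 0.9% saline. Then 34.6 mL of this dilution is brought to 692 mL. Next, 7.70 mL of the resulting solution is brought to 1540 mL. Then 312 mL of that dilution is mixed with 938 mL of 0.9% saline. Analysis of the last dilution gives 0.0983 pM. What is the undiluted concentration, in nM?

315 nM

Overall dilution factor = 199.9 × 20 × 200 × 4.006 = 3.20 × 10⁶.
Original = 0.0983 pM × 3.20 × 10⁶ = 3.15 × 10⁵ pM = 315 nM.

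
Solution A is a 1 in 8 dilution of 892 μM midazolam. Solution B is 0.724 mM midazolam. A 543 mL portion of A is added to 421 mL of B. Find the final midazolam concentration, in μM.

C_A = 892 μM / 8 = 112 μM.
C_B = 0.724 mM = 724 μM.
C_mix = (C_A·V_A + C_B·V_B)/(V_A + V_B) = (112×543 + 724×421) / 964.0 = 379 μM.

379 μM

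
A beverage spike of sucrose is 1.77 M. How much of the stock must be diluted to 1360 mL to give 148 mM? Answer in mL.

114 mL

148 mM = 0.148 M.
V₁ = C₂V₂/C₁ = 0.148 × 1360 / 1.77 = 114 mL.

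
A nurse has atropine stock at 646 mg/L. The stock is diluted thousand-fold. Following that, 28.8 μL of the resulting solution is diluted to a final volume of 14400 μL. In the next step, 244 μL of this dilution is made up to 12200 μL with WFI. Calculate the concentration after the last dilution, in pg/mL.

25.8 pg/mL

Overall dilution factor = 1000 × 500 × 50 = 2.50 × 10⁷.
646 mg/L / 2.50 × 10⁷ = 2.58 × 10⁻⁵ mg/L = 25.8 pg/mL.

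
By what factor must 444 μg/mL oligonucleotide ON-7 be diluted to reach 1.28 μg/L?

3.47 × 10⁵

Factor = C₀/C_target = 444 μg/mL / 1.28 μg/L = 3.47 × 10⁵.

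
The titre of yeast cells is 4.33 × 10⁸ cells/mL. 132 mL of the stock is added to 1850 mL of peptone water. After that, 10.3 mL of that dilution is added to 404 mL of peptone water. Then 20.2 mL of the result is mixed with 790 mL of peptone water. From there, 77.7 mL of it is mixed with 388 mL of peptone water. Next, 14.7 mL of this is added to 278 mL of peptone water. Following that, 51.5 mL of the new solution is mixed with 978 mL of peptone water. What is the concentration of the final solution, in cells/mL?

Overall dilution factor = 15.02 × 40.22 × 40.11 × 5.994 × 19.91 × 19.99 = 5.78 × 10⁷.
4.33 × 10⁸ cells/mL / 5.78 × 10⁷ = 7.49 cells/mL.

7.49 cells/mL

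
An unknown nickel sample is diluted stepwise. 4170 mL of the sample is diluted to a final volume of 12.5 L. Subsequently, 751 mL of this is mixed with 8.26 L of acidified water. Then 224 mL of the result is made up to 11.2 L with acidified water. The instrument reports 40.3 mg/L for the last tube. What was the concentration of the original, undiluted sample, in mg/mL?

72.5 mg/mL

Overall dilution factor = 2.998 × 12.00 × 50 = 1798.
Original = 40.3 mg/L × 1798 = 7.25 × 10⁴ mg/L = 72.5 mg/mL.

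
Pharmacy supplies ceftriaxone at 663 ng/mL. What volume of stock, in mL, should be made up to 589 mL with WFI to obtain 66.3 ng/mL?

58.9 mL

V₁ = C₂V₂/C₁ = 66.3 × 589 / 663 = 58.9 mL.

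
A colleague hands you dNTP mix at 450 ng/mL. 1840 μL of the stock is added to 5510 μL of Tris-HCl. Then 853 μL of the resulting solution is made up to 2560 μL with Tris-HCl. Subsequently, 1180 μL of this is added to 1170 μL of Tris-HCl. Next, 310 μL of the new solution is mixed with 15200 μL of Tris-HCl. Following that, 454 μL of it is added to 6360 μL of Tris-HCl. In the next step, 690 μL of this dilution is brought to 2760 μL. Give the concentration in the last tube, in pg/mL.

6.27 pg/mL

Overall dilution factor = 3.995 × 3.001 × 1.992 × 50.03 × 15.01 × 4 = 7.17 × 10⁴.
450 ng/mL / 7.17 × 10⁴ = 6.27 × 10⁻³ ng/mL = 6.27 pg/mL.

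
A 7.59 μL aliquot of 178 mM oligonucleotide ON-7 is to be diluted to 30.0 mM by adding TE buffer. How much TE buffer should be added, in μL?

37.4 μL

V₂ = C₁V₁/C₂ = 178 × 7.59 / 30.0 = 45.0 μL.
Diluent to add = V₂ − V₁ = 45.0 − 7.59 = 37.4 μL.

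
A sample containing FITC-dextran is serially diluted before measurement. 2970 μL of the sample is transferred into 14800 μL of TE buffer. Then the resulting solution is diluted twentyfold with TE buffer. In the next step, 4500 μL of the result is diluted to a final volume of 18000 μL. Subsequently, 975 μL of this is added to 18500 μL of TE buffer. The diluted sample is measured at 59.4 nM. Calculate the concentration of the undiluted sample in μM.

568 μM

Overall dilution factor = 5.983 × 20 × 4 × 19.97 = 9561.
Original = 59.4 nM × 9561 = 5.68 × 10⁵ nM = 568 μM.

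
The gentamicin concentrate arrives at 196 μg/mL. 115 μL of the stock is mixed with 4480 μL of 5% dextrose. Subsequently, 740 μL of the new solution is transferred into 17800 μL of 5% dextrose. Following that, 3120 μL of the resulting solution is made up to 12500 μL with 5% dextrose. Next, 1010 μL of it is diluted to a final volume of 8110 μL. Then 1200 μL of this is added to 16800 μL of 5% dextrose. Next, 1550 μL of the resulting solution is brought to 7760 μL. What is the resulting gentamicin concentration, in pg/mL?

81.0 pg/mL

Overall dilution factor = 39.96 × 25.05 × 4.006 × 8.030 × 15 × 5.006 = 2.42 × 10⁶.
196 μg/mL / 2.42 × 10⁶ = 8.10 × 10⁻⁵ μg/mL = 81.0 pg/mL.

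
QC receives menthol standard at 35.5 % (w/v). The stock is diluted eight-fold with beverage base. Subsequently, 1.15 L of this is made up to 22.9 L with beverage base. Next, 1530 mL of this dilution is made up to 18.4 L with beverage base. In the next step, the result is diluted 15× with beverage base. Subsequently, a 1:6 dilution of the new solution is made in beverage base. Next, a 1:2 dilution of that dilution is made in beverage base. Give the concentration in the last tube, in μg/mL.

Overall dilution factor = 8 × 19.91 × 12.03 × 15 × 6 × 2 = 3.45 × 10⁵.
35.5 % (w/v) / 3.45 × 10⁵ = 1.03 × 10⁻⁴ % (w/v) = 1.03 μg/mL.

1.03 μg/mL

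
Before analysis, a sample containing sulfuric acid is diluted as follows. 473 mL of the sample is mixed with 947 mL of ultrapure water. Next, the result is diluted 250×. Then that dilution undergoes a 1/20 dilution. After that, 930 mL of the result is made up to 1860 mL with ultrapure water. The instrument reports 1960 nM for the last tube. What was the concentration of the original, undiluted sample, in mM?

58.8 mM

Overall dilution factor = 3.002 × 250 × 20 × 2 = 3.00 × 10⁴.
Original = 1960 nM × 3.00 × 10⁴ = 5.88 × 10⁷ nM = 58.8 mM.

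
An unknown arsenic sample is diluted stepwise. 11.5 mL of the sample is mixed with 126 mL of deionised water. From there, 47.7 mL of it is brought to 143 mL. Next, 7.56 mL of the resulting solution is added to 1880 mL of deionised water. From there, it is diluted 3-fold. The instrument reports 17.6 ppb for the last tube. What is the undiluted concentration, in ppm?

473 ppm

Overall dilution factor = 11.96 × 2.998 × 249.7 × 3 = 2.68 × 10⁴.
Original = 17.6 ppb × 2.68 × 10⁴ = 4.73 × 10⁵ ppb = 473 ppm.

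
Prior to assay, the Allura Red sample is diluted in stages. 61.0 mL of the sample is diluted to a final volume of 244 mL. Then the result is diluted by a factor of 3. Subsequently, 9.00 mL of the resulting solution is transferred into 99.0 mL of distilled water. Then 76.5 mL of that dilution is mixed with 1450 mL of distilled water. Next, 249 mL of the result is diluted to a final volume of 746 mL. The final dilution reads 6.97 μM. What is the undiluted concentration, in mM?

60.0 mM

Overall dilution factor = 4 × 3 × 12 × 19.95 × 2.996 = 8609.
Original = 6.97 μM × 8609 = 6.00 × 10⁴ μM = 60.0 mM.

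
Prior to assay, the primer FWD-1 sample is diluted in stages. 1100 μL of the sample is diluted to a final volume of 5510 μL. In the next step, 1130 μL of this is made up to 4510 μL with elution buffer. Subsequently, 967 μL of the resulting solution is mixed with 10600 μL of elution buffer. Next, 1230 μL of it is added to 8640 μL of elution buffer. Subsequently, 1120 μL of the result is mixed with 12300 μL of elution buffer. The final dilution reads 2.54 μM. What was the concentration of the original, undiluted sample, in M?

0.0584 M

Overall dilution factor = 5.009 × 3.991 × 11.96 × 8.024 × 11.98 = 2.30 × 10⁴.
Original = 2.54 μM × 2.30 × 10⁴ = 5.84 × 10⁴ μM = 0.0584 M.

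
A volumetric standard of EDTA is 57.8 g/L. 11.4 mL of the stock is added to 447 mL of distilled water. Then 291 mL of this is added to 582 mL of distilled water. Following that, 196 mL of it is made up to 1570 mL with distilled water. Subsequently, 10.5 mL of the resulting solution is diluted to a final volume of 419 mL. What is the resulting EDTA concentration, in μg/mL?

1.50 μg/mL

Overall dilution factor = 40.21 × 3 × 8.010 × 39.90 = 3.86 × 10⁴.
57.8 g/L / 3.86 × 10⁴ = 1.50 × 10⁻³ g/L = 1.50 μg/mL.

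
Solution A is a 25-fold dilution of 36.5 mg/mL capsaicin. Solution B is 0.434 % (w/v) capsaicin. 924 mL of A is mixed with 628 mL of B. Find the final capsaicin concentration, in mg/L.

2630 mg/L

C_A = 36.5 mg/mL / 25 = 1.46 mg/mL.
C_B = 0.434 % (w/v) = 4.34 mg/mL.
C_mix = (C_A·V_A + C_B·V_B)/(V_A + V_B) = (1.46×924 + 4.34×628) / 1552 = 2.63 mg/mL = 2630 mg/L.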